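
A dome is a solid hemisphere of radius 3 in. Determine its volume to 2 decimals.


Shape: hemisphere (half of a sphere)
Radius r = 3 in
Formula: V = (1/2) * (4/3) * pi * r^3 = (2/3) * pi * r^3
r^3 = 27
(2/3) * 27 = 18
V = 18 * pi
V = 56.55
56.55 in^3


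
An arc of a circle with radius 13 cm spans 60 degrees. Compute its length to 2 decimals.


Shape: circular arc
Radius r = 13 cm, Angle = 60 degrees
Formula: L = (angle/360) * 2 * pi * r
2 * pi * r = 26 * pi
L = (60/360) * 26 * pi
L = 4.333333 * pi
L = 13.61
13.61 cm


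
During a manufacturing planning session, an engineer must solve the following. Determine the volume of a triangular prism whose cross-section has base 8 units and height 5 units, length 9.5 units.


Shape: triangular prism
Triangle base = 8 units, triangle height = 5 units, prism length L = 9.5 units
Formula: V = (1/2 * b * h_tri) * L
Cross-section area = 0.5 * 8 * 5 = 20
V = 20 * 9.5
V = 190
190 units^3


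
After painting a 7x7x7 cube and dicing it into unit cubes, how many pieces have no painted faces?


Large cube: 7 x 7 x 7, cut into unit cubes.
n = 7, so n - 2 = 5
Unpainted cubes form the interior (n - 2)^3 block.
(n - 2)^3 = 5^3 = 125
125 unit cubes


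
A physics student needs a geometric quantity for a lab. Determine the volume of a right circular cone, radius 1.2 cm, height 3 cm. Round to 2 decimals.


Shape: cone
Radius r = 1.2 cm, Height h = 3 cm
Formula: V = (1/3) * pi * r^2 * h
r^2 = 1.44
pi * r^2 * h = pi * 1.44 * 3 = 4.32 * pi
V = 4.32 * pi / 3
V = 4.52
4.52 cm^3


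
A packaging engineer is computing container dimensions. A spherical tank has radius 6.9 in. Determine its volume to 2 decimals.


Shape: sphere
Radius r = 6.9 in
Formula: V = (4/3) * pi * r^3
r^3 = 328.509
(4/3) * 328.509 = 438.012
V = 438.012 * pi
V = 1376.06
1376.06 in^3


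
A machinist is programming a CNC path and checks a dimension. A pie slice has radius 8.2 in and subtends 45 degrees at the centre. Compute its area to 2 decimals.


Shape: circular sector
Radius r = 8.2 in, Angle = 45 degrees
Formula: A = (angle/360) * pi * r^2
r^2 = 67.24
Fraction of circle = 45/360
A = (45/360) * pi * 67.24
A = 8.405 * pi
A = 26.41
26.41 in^2


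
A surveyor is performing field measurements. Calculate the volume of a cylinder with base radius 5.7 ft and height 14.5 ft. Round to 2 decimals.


Shape: cylinder
Radius r = 5.7 ft, Height h = 14.5 ft
Formula: V = pi * r^2 * h
r^2 = 32.49
V = pi * 32.49 * 14.5
V = 471.105 * pi
V = 1480.02
1480.02 ft^3


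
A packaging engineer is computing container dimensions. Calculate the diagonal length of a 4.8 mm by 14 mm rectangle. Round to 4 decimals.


Shape: rectangle (diagonal via Pythagoras)
Sides: 4.8 mm and 14 mm
Formula: d = sqrt(l^2 + w^2)
l^2 = 23.04, w^2 = 196
l^2 + w^2 = 219.04
d = sqrt(219.04)
d = 14.8
14.8 mm


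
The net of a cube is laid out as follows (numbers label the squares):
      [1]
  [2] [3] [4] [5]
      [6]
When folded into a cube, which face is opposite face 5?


Net: cross layout. Take square 3 as the base (bottom).
Fold the four squares in the horizontal row up around 3: 2 -> left, 4 -> right, 5 wraps to the top.
Fold 1 and 6 up from 3: 1 -> back, 6 -> front.
Opposite pairs are therefore: (1, 6), (2, 4), (3, 5).
Face 5 is opposite face 3.
face 3


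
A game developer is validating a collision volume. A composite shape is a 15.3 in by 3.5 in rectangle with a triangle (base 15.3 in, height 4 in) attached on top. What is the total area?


Composite shape: rectangle + triangle
Rectangle area = 15.3 * 3.5 = 53.55
Triangle area = 0.5 * 15.3 * 4 = 30.6
Total = 53.55 + 30.6
Total = 84.15
84.15 in^2


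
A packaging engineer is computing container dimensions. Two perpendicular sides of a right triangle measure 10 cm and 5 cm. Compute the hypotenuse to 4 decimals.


Shape: right triangle
Legs a = 10 cm, b = 5 cm
Formula: c = sqrt(a^2 + b^2)
a^2 = 100, b^2 = 25
a^2 + b^2 = 125
c = sqrt(125)
c = 11.1803
11.1803 cm


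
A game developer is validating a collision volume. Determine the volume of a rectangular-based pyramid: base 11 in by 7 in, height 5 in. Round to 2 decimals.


Shape: rectangular pyramid
Base: 11 in x 7 in, Height h = 5 in
Formula: V = (1/3) * base_area * h
base_area = 11 * 7 = 77
base_area * h = 77 * 5 = 385
V = 385 / 3
V = 128.33
128.33 in^3


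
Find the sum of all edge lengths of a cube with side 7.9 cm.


Shape: cube
Side s = 7.9 cm
A cube has 12 edges, all equal.
Formula: total edge length = 12 * s
Total = 12 * 7.9
Total = 94.8
94.8 cm


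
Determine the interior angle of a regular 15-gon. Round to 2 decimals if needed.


Shape: regular pentadecagon (15 sides)
Formula: interior angle = (n - 2) * 180 / n
(n - 2) = 13
(n - 2) * 180 = 2340
angle = 2340 / 15
angle = 156
156 degrees


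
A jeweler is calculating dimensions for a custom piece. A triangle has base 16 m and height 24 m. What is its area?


Shape: triangle
Base b = 16 m, Height h = 24 m
Formula: A = (1/2) * b * h
A = 0.5 * 16 * 24
A = 0.5 * 384
A = 192
192 m^2


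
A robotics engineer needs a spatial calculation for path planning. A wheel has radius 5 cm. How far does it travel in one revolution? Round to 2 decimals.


Shape: circle
Radius r = 5 cm
Formula: C = 2 * pi * r
C = 2 * pi * 5
C = 10 * pi
C = 31.42
31.42 cm


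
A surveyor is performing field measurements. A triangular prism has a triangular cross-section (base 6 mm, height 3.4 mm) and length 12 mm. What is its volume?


Shape: triangular prism
Triangle base = 6 mm, triangle height = 3.4 mm, prism length L = 12 mm
Formula: V = (1/2 * b * h_tri) * L
Cross-section area = 0.5 * 6 * 3.4 = 10.2
V = 10.2 * 12
V = 122.4
122.4 mm^3


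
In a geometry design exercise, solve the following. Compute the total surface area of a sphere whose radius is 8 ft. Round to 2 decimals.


Shape: sphere
Radius r = 8 ft
Formula: SA = 4 * pi * r^2
r^2 = 64
SA = 4 * pi * 64
SA = 256 * pi
SA = 804.25
804.25 ft^2


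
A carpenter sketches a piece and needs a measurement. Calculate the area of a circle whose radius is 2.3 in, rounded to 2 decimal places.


Shape: circle
Radius r = 2.3 in
Formula: A = pi * r^2
r^2 = 2.3^2 = 5.29
A = pi * 5.29
A = 16.62
16.62 in^2


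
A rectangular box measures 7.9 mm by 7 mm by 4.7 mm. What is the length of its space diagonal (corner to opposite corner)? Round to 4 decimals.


Shape: rectangular box (space diagonal)
l = 7.9 mm, w = 7 mm, h = 4.7 mm
Visualize: the diagonal of the base, then a right triangle with that diagonal and the height.
Formula: d = sqrt(l^2 + w^2 + h^2)
l^2 + w^2 + h^2 = 62.41 + 49 + 22.09 = 133.5
d = sqrt(133.5)
d = 11.5542
11.5542 mm


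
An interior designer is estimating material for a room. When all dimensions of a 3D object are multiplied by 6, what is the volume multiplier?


Linear scale factor k = 6
Rule: under a linear scaling by k, volumes scale by k^3.
k^3 = 6 * 6 * 6
k^3 = 36 * 6
k^3 = 216
Volume scales by a factor of 216.
216 (dimensionless)


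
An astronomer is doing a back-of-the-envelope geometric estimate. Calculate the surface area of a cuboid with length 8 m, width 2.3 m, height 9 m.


Shape: rectangular prism
l = 8 m, w = 2.3 m, h = 9 m
Formula: SA = 2(lw + lh + wh)
lw = 18.4, lh = 72, wh = 20.7
lw + lh + wh = 111.1
SA = 2 * 111.1
SA = 222.2
222.2 m^2


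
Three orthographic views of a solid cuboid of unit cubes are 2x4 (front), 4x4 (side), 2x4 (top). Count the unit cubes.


Orthographic views of a solid rectangular block:
Front view 2 x 4 -> length = 2, height = 4
Side view 4 x 4 -> width = 4, height = 4 (consistent)
Top view 2 x 4 -> confirms length = 2, width = 4
The block is 2 x 4 x 4.
Total unit cubes = 2 * 4 * 4 = 32
32 unit cubes


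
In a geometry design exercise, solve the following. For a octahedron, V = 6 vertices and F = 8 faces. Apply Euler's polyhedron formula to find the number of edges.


Polyhedron: octahedron
Euler's formula for convex polyhedra: V - E + F = 2
Given: V = 6 vertices and F = 8 faces
Solve for E:
E = V + F - 2 = 6 + 8 - 2 = 12
12 edges


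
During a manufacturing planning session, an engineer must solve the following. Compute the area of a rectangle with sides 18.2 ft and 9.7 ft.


Shape: rectangle
Length l = 18.2 ft, Width w = 9.7 ft
Formula: A = l * w
A = 18.2 * 9.7
A = 176.54
176.54 ft^2


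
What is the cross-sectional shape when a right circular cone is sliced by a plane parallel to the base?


Solid: right circular cone
Cutting plane: parallel to the base
Visualize the intersection of the plane with the solid's surface.
The boundary of the cut region is a circle.
circle


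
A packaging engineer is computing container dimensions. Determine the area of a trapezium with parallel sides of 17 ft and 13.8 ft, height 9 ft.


Shape: trapezoid
Parallel sides a = 17 ft, b = 13.8 ft; Height h = 9 ft
Formula: A = (a + b) * h / 2
a + b = 17 + 13.8 = 30.8
A = 30.8 * 9 / 2
A = 277.2 / 2
A = 138.6
138.6 ft^2


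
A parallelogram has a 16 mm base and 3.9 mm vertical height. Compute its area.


Shape: parallelogram
Base b = 16 mm, Height h = 3.9 mm
Formula: A = b * h
A = 16 * 3.9
A = 62.4
62.4 mm^2


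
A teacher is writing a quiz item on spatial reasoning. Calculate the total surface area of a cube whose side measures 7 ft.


Shape: cube
Side s = 7 ft
A cube has 6 square faces.
Formula: SA = 6 * s^2
s^2 = 49
SA = 6 * 49
SA = 294
294 ft^2


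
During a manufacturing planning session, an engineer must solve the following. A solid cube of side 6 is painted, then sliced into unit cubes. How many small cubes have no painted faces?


Large cube: 6 x 6 x 6, cut into unit cubes.
n = 6, so n - 2 = 4
Unpainted cubes form the interior (n - 2)^3 block.
(n - 2)^3 = 4^3 = 64
64 unit cubes


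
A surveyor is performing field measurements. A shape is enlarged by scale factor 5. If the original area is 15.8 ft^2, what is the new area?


Linear scale factor k = 5
Original area = 15.8 ft^2
Rule: under a linear scaling by k, areas scale by k^2.
k^2 = 5^2 = 25
New area = 15.8 * 25
New area = 395
395 ft^2


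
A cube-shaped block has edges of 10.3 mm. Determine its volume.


Shape: cube
Side s = 10.3 mm
Formula: V = s^3
V = 10.3 * 10.3 * 10.3
V = 106.09 * 10.3
V = 1092.727
1092.727 mm^3


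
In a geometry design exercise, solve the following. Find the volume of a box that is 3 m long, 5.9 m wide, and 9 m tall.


Shape: rectangular prism
l = 3 m, w = 5.9 m, h = 9 m
Formula: V = l * w * h
V = 3 * 5.9 * 9
V = 17.7 * 9
V = 159.3
159.3 m^3


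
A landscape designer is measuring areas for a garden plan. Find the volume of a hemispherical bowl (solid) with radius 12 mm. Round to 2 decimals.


Shape: hemisphere (half of a sphere)
Radius r = 12 mm
Formula: V = (1/2) * (4/3) * pi * r^3 = (2/3) * pi * r^3
r^3 = 1728
(2/3) * 1728 = 1152
V = 1152 * pi
V = 3619.11
3619.11 mm^3


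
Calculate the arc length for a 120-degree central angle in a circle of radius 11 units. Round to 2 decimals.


Shape: circular arc
Radius r = 11 units, Angle = 120 degrees
Formula: L = (angle/360) * 2 * pi * r
2 * pi * r = 22 * pi
L = (120/360) * 22 * pi
L = 7.333333 * pi
L = 23.04
23.04 units


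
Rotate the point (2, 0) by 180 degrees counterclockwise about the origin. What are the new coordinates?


Transformation: rotation about the origin
Original point: (2, 0)
Rule for 180 deg: (x, y) -> (-x, -y)
Apply: (2, 0) -> (-2, 0)
(-2, 0)


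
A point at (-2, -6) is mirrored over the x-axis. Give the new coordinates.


Transformation: reflection
Original point: (-2, -6)
Rule for reflection over the x-axis: (x, y) -> (x, -y)
Apply: (-2, -6) -> (-2, 6)
(-2, 6)


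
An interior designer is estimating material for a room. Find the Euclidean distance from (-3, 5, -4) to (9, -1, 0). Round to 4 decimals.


3D distance between two points
P1 = (-3, 5, -4), P2 = (9, -1, 0)
Formula: d = sqrt((x2-x1)^2 + (y2-y1)^2 + (z2-z1)^2)
dx = 9 - -3 = 12
dy = -1 - 5 = -6
dz = 0 - -4 = 4
dx^2 + dy^2 + dz^2 = 144 + 36 + 16 = 196
d = sqrt(196)
d = 14.0
14 units


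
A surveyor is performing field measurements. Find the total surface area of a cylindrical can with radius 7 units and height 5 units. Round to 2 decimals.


Shape: closed cylinder
Radius r = 7 units, Height h = 5 units
Formula: SA = 2*pi*r^2 + 2*pi*r*h = 2*pi*r*(r + h)
r + h = 12
2 * r * (r + h) = 2 * 7 * 12 = 168
SA = 168 * pi
SA = 527.79
527.79 units^2


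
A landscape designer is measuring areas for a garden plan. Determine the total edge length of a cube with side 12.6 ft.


Shape: cube
Side s = 12.6 ft
A cube has 12 edges, all equal.
Formula: total edge length = 12 * s
Total = 12 * 12.6
Total = 151.2
151.2 ft


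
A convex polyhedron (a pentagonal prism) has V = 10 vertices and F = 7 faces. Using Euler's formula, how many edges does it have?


Polyhedron: pentagonal prism
Euler's formula for convex polyhedra: V - E + F = 2
Given: V = 10 vertices and F = 7 faces
Solve for E:
E = V + F - 2 = 10 + 7 - 2 = 15
15 edges


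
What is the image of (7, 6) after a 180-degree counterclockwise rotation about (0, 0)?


Transformation: rotation about the origin
Original point: (7, 6)
Rule for 180 deg: (x, y) -> (-x, -y)
Apply: (7, 6) -> (-7, -6)
(-7, -6)


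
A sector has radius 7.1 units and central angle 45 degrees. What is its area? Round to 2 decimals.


Shape: circular sector
Radius r = 7.1 units, Angle = 45 degrees
Formula: A = (angle/360) * pi * r^2
r^2 = 50.41
Fraction of circle = 45/360
A = (45/360) * pi * 50.41
A = 6.30125 * pi
A = 19.8
19.8 units^2


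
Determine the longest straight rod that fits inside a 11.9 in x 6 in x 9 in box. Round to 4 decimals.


Shape: rectangular box (space diagonal)
l = 11.9 in, w = 6 in, h = 9 in
Visualize: the diagonal of the base, then a right triangle with that diagonal and the height.
Formula: d = sqrt(l^2 + w^2 + h^2)
l^2 + w^2 + h^2 = 141.61 + 36 + 81 = 258.61
d = sqrt(258.61)
d = 16.0814
16.0814 in


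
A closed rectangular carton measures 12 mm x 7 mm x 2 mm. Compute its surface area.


Shape: rectangular prism
l = 12 mm, w = 7 mm, h = 2 mm
Formula: SA = 2(lw + lh + wh)
lw = 84, lh = 24, wh = 14
lw + lh + wh = 122
SA = 2 * 122
SA = 244
244 mm^2


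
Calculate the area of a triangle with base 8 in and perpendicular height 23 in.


Shape: triangle
Base b = 8 in, Height h = 23 in
Formula: A = (1/2) * b * h
A = 0.5 * 8 * 23
A = 0.5 * 184
A = 92
92 in^2


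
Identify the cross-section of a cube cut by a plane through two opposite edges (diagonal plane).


Solid: cube
Cutting plane: through two opposite edges (diagonal plane)
Visualize the intersection of the plane with the solid's surface.
The boundary of the cut region is a rectangle.
rectangle


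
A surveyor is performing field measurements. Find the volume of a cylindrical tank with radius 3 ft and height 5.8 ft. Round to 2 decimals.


Shape: cylinder
Radius r = 3 ft, Height h = 5.8 ft
Formula: V = pi * r^2 * h
r^2 = 9
V = pi * 9 * 5.8
V = 52.2 * pi
V = 163.99
163.99 ft^3


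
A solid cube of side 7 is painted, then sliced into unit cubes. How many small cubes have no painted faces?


Large cube: 7 x 7 x 7, cut into unit cubes.
n = 7, so n - 2 = 5
Unpainted cubes form the interior (n - 2)^3 block.
(n - 2)^3 = 5^3 = 125
125 unit cubes


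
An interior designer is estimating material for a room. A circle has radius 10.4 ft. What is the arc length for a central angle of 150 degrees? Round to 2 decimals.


Shape: circular arc
Radius r = 10.4 ft, Angle = 150 degrees
Formula: L = (angle/360) * 2 * pi * r
2 * pi * r = 20.8 * pi
L = (150/360) * 20.8 * pi
L = 8.666667 * pi
L = 27.23
27.23 ft


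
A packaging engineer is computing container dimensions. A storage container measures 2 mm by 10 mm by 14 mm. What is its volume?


Shape: rectangular prism
l = 2 mm, w = 10 mm, h = 14 mm
Formula: V = l * w * h
V = 2 * 10 * 14
V = 20 * 14
V = 280
280 mm^3


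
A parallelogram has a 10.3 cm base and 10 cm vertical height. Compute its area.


Shape: parallelogram
Base b = 10.3 cm, Height h = 10 cm
Formula: A = b * h
A = 10.3 * 10
A = 103
103 cm^2


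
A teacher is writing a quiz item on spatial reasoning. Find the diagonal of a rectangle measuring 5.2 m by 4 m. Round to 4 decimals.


Shape: rectangle (diagonal via Pythagoras)
Sides: 5.2 m and 4 m
Formula: d = sqrt(l^2 + w^2)
l^2 = 27.04, w^2 = 16
l^2 + w^2 = 43.04
d = sqrt(43.04)
d = 6.5605
6.5605 m


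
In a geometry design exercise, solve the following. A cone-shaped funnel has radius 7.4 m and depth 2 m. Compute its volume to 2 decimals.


Shape: cone
Radius r = 7.4 m, Height h = 2 m
Formula: V = (1/3) * pi * r^2 * h
r^2 = 54.76
pi * r^2 * h = pi * 54.76 * 2 = 109.52 * pi
V = 109.52 * pi / 3
V = 114.69
114.69 m^3


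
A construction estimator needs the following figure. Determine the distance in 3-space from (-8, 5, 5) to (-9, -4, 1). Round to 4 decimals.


3D distance between two points
P1 = (-8, 5, 5), P2 = (-9, -4, 1)
Formula: d = sqrt((x2-x1)^2 + (y2-y1)^2 + (z2-z1)^2)
dx = -9 - -8 = -1
dy = -4 - 5 = -9
dz = 1 - 5 = -4
dx^2 + dy^2 + dz^2 = 1 + 81 + 16 = 98
d = sqrt(98)
d = 9.8995
9.8995 units


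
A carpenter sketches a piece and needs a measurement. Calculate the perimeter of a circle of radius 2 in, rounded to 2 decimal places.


Shape: circle
Radius r = 2 in
Formula: C = 2 * pi * r
C = 2 * pi * 2
C = 4 * pi
C = 12.57
12.57 in


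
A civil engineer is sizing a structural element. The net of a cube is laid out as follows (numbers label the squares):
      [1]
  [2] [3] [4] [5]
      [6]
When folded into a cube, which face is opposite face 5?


Net: cross layout. Take square 3 as the base (bottom).
Fold the four squares in the horizontal row up around 3: 2 -> left, 4 -> right, 5 wraps to the top.
Fold 1 and 6 up from 3: 1 -> back, 6 -> front.
Opposite pairs are therefore: (1, 6), (2, 4), (3, 5).
Face 5 is opposite face 3.
face 3


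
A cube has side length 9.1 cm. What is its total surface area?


Shape: cube
Side s = 9.1 cm
A cube has 6 square faces.
Formula: SA = 6 * s^2
s^2 = 82.81
SA = 6 * 82.81
SA = 496.86
496.86 cm^2


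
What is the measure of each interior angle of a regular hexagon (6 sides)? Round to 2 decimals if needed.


Shape: regular hexagon (6 sides)
Formula: interior angle = (n - 2) * 180 / n
(n - 2) = 4
(n - 2) * 180 = 720
angle = 720 / 6
angle = 120
120 degrees


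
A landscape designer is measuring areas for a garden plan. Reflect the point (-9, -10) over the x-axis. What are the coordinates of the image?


Transformation: reflection
Original point: (-9, -10)
Rule for reflection over the x-axis: (x, y) -> (x, -y)
Apply: (-9, -10) -> (-9, 10)
(-9, 10)


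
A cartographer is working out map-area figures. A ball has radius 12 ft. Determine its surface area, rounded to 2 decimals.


Shape: sphere
Radius r = 12 ft
Formula: SA = 4 * pi * r^2
r^2 = 144
SA = 4 * pi * 144
SA = 576 * pi
SA = 1809.56
1809.56 ft^2


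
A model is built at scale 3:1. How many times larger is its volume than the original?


Linear scale factor k = 3
Rule: under a linear scaling by k, volumes scale by k^3.
k^3 = 3 * 3 * 3
k^3 = 9 * 3
k^3 = 27
Volume scales by a factor of 27.
27 (dimensionless)


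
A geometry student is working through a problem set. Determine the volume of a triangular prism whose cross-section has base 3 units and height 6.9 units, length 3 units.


Shape: triangular prism
Triangle base = 3 units, triangle height = 6.9 units, prism length L = 3 units
Formula: V = (1/2 * b * h_tri) * L
Cross-section area = 0.5 * 3 * 6.9 = 10.35
V = 10.35 * 3
V = 31.05
31.05 units^3


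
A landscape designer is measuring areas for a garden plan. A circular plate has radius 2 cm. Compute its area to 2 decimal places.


Shape: circle
Radius r = 2 cm
Formula: A = pi * r^2
r^2 = 2^2 = 4
A = pi * 4
A = 12.57
12.57 cm^2


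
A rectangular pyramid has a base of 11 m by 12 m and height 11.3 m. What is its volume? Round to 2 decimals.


Shape: rectangular pyramid
Base: 11 m x 12 m, Height h = 11.3 m
Formula: V = (1/3) * base_area * h
base_area = 11 * 12 = 132
base_area * h = 132 * 11.3 = 1491.6
V = 1491.6 / 3
V = 497.2
497.2 m^3


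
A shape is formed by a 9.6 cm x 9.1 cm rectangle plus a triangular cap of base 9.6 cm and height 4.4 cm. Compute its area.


Composite shape: rectangle + triangle
Rectangle area = 9.6 * 9.1 = 87.36
Triangle area = 0.5 * 9.6 * 4.4 = 21.12
Total = 87.36 + 21.12
Total = 108.48
108.48 cm^2


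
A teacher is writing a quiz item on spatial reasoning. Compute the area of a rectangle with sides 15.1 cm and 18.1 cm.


Shape: rectangle
Length l = 15.1 cm, Width w = 18.1 cm
Formula: A = l * w
A = 15.1 * 18.1
A = 273.31
273.31 cm^2


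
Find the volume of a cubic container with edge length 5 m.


Shape: cube
Side s = 5 m
Formula: V = s^3
V = 5 * 5 * 5
V = 25 * 5
V = 125
125 m^3


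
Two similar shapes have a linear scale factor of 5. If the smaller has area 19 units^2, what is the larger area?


Linear scale factor k = 5
Original area = 19 units^2
Rule: under a linear scaling by k, areas scale by k^2.
k^2 = 5^2 = 25
New area = 19 * 25
New area = 475
475 units^2


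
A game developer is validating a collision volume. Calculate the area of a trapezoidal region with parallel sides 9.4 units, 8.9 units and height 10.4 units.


Shape: trapezoid
Parallel sides a = 9.4 units, b = 8.9 units; Height h = 10.4 units
Formula: A = (a + b) * h / 2
a + b = 9.4 + 8.9 = 18.3
A = 18.3 * 10.4 / 2
A = 190.32 / 2
A = 95.16
95.16 units^2


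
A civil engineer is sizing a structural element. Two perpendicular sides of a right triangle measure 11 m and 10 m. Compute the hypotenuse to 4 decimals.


Shape: right triangle
Legs a = 11 m, b = 10 m
Formula: c = sqrt(a^2 + b^2)
a^2 = 121, b^2 = 100
a^2 + b^2 = 221
c = sqrt(221)
c = 14.8661
14.8661 m


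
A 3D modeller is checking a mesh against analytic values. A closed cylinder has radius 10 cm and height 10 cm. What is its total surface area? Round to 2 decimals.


Shape: closed cylinder
Radius r = 10 cm, Height h = 10 cm
Formula: SA = 2*pi*r^2 + 2*pi*r*h = 2*pi*r*(r + h)
r + h = 20
2 * r * (r + h) = 2 * 10 * 20 = 400
SA = 400 * pi
SA = 1256.64
1256.64 cm^2


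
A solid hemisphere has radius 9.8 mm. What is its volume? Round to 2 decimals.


Shape: hemisphere (half of a sphere)
Radius r = 9.8 mm
Formula: V = (1/2) * (4/3) * pi * r^3 = (2/3) * pi * r^3
r^3 = 941.192
(2/3) * 941.192 = 627.461333
V = 627.461333 * pi
V = 1971.23
1971.23 mm^3


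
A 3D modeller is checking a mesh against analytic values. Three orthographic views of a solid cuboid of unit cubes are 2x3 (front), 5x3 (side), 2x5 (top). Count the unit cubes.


Orthographic views of a solid rectangular block:
Front view 2 x 3 -> length = 2, height = 3
Side view 5 x 3 -> width = 5, height = 3 (consistent)
Top view 2 x 5 -> confirms length = 2, width = 5
The block is 2 x 5 x 3.
Total unit cubes = 2 * 5 * 3 = 30
30 unit cubes


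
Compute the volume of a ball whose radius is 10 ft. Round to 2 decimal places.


Shape: sphere
Radius r = 10 ft
Formula: V = (4/3) * pi * r^3
r^3 = 1000
(4/3) * 1000 = 1333.333333
V = 1333.333333 * pi
V = 4188.79
4188.79 ft^3


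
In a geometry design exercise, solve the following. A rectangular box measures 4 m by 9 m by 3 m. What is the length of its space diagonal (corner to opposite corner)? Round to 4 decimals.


Shape: rectangular box (space diagonal)
l = 4 m, w = 9 m, h = 3 m
Visualize: the diagonal of the base, then a right triangle with that diagonal and the height.
Formula: d = sqrt(l^2 + w^2 + h^2)
l^2 + w^2 + h^2 = 16 + 81 + 9 = 106
d = sqrt(106)
d = 10.2956
10.2956 m


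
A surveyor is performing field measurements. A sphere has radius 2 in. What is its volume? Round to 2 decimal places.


Shape: sphere
Radius r = 2 in
Formula: V = (4/3) * pi * r^3
r^3 = 8
(4/3) * 8 = 10.666667
V = 10.666667 * pi
V = 33.51
33.51 in^3


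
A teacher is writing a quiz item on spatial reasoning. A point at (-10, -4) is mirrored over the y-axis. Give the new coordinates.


Transformation: reflection
Original point: (-10, -4)
Rule for reflection over the y-axis: (x, y) -> (-x, y)
Apply: (-10, -4) -> (10, -4)
(10, -4)


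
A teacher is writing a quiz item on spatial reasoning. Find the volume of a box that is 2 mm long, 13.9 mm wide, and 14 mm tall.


Shape: rectangular prism
l = 2 mm, w = 13.9 mm, h = 14 mm
Formula: V = l * w * h
V = 2 * 13.9 * 14
V = 27.8 * 14
V = 389.2
389.2 mm^3


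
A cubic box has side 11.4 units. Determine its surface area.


Shape: cube
Side s = 11.4 units
A cube has 6 square faces.
Formula: SA = 6 * s^2
s^2 = 129.96
SA = 6 * 129.96
SA = 779.76
779.76 units^2


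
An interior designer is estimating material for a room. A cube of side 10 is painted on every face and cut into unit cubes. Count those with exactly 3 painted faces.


Large cube: 10 x 10 x 10, cut into unit cubes.
Cubes with 3 painted faces are at the corners. A cube always has 8 corners.
Count = 8
8 unit cubes


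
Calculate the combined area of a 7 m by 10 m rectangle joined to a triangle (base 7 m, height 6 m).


Composite shape: rectangle + triangle
Rectangle area = 7 * 10 = 70
Triangle area = 0.5 * 7 * 6 = 21
Total = 70 + 21
Total = 91
91 m^2


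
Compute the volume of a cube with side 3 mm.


Shape: cube
Side s = 3 mm
Formula: V = s^3
V = 3 * 3 * 3
V = 9 * 3
V = 27
27 mm^3


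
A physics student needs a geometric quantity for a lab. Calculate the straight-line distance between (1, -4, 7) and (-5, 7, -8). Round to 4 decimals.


3D distance between two points
P1 = (1, -4, 7), P2 = (-5, 7, -8)
Formula: d = sqrt((x2-x1)^2 + (y2-y1)^2 + (z2-z1)^2)
dx = -5 - 1 = -6
dy = 7 - -4 = 11
dz = -8 - 7 = -15
dx^2 + dy^2 + dz^2 = 36 + 121 + 225 = 382
d = sqrt(382)
d = 19.5448
19.5448 units


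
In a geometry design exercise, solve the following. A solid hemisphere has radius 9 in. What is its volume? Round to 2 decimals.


Shape: hemisphere (half of a sphere)
Radius r = 9 in
Formula: V = (1/2) * (4/3) * pi * r^3 = (2/3) * pi * r^3
r^3 = 729
(2/3) * 729 = 486
V = 486 * pi
V = 1526.81
1526.81 in^3


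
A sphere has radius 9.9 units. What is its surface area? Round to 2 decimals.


Shape: sphere
Radius r = 9.9 units
Formula: SA = 4 * pi * r^2
r^2 = 98.01
SA = 4 * pi * 98.01
SA = 392.04 * pi
SA = 1231.63
1231.63 units^2


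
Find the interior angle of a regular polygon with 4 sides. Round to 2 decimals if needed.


Shape: regular square (4 sides)
Formula: interior angle = (n - 2) * 180 / n
(n - 2) = 2
(n - 2) * 180 = 360
angle = 360 / 4
angle = 90
90 degrees


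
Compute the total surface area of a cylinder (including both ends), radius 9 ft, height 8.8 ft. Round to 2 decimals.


Shape: closed cylinder
Radius r = 9 ft, Height h = 8.8 ft
Formula: SA = 2*pi*r^2 + 2*pi*r*h = 2*pi*r*(r + h)
r + h = 17.8
2 * r * (r + h) = 2 * 9 * 17.8 = 320.4
SA = 320.4 * pi
SA = 1006.57
1006.57 ft^2


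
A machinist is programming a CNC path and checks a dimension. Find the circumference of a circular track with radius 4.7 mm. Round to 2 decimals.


Shape: circle
Radius r = 4.7 mm
Formula: C = 2 * pi * r
C = 2 * pi * 4.7
C = 9.4 * pi
C = 29.53
29.53 mm


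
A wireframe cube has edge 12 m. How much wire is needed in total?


Shape: cube
Side s = 12 m
A cube has 12 edges, all equal.
Formula: total edge length = 12 * s
Total = 12 * 12
Total = 144
144 m


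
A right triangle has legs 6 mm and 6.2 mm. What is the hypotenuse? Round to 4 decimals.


Shape: right triangle
Legs a = 6 mm, b = 6.2 mm
Formula: c = sqrt(a^2 + b^2)
a^2 = 36, b^2 = 38.44
a^2 + b^2 = 74.44
c = sqrt(74.44)
c = 8.6279
8.6279 mm


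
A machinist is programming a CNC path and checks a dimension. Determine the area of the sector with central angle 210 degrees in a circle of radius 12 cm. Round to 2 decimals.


Shape: circular sector
Radius r = 12 cm, Angle = 210 degrees
Formula: A = (angle/360) * pi * r^2
r^2 = 144
Fraction of circle = 210/360
A = (210/360) * pi * 144
A = 84 * pi
A = 263.89
263.89 cm^2


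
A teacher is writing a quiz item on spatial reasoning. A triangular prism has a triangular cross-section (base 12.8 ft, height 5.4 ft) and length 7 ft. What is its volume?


Shape: triangular prism
Triangle base = 12.8 ft, triangle height = 5.4 ft, prism length L = 7 ft
Formula: V = (1/2 * b * h_tri) * L
Cross-section area = 0.5 * 12.8 * 5.4 = 34.56
V = 34.56 * 7
V = 241.92
241.92 ft^3


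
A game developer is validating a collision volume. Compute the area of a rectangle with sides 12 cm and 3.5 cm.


Shape: rectangle
Length l = 12 cm, Width w = 3.5 cm
Formula: A = l * w
A = 12 * 3.5
A = 42
42 cm^2


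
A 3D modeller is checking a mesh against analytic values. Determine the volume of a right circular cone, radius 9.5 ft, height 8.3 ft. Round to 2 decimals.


Shape: cone
Radius r = 9.5 ft, Height h = 8.3 ft
Formula: V = (1/3) * pi * r^2 * h
r^2 = 90.25
pi * r^2 * h = pi * 90.25 * 8.3 = 749.075 * pi
V = 749.075 * pi / 3
V = 784.43
784.43 ft^3


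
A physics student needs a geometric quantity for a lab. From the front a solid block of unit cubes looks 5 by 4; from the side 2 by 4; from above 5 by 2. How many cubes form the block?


Orthographic views of a solid rectangular block:
Front view 5 x 4 -> length = 5, height = 4
Side view 2 x 4 -> width = 2, height = 4 (consistent)
Top view 5 x 2 -> confirms length = 5, width = 2
The block is 5 x 2 x 4.
Total unit cubes = 5 * 2 * 4 = 40
40 unit cubes


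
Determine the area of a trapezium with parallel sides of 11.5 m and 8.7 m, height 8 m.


Shape: trapezoid
Parallel sides a = 11.5 m, b = 8.7 m; Height h = 8 m
Formula: A = (a + b) * h / 2
a + b = 11.5 + 8.7 = 20.2
A = 20.2 * 8 / 2
A = 161.6 / 2
A = 80.8
80.8 m^2


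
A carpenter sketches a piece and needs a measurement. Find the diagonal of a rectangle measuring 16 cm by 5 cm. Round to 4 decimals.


Shape: rectangle (diagonal via Pythagoras)
Sides: 16 cm and 5 cm
Formula: d = sqrt(l^2 + w^2)
l^2 = 256, w^2 = 25
l^2 + w^2 = 281
d = sqrt(281)
d = 16.7631
16.7631 cm


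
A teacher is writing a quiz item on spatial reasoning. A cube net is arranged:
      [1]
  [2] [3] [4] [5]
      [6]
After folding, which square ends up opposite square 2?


Net: cross layout. Take square 3 as the base (bottom).
Fold the four squares in the horizontal row up around 3: 2 -> left, 4 -> right, 5 wraps to the top.
Fold 1 and 6 up from 3: 1 -> back, 6 -> front.
Opposite pairs are therefore: (1, 6), (2, 4), (3, 5).
Face 2 is opposite face 4.
face 4


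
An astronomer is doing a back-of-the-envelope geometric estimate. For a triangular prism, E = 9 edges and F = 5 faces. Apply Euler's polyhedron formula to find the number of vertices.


Polyhedron: triangular prism
Euler's formula for convex polyhedra: V - E + F = 2
Given: E = 9 edges and F = 5 faces
Solve for V:
V = 2 + E - F = 2 + 9 - 5 = 6
6 vertices


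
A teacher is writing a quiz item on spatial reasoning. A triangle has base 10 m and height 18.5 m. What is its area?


Shape: triangle
Base b = 10 m, Height h = 18.5 m
Formula: A = (1/2) * b * h
A = 0.5 * 10 * 18.5
A = 0.5 * 185
A = 92.5
92.5 m^2


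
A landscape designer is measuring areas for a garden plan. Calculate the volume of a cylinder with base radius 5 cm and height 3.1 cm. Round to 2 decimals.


Shape: cylinder
Radius r = 5 cm, Height h = 3.1 cm
Formula: V = pi * r^2 * h
r^2 = 25
V = pi * 25 * 3.1
V = 77.5 * pi
V = 243.47
243.47 cm^3


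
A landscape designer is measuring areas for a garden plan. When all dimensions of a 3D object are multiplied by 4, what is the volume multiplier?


Linear scale factor k = 4
Rule: under a linear scaling by k, volumes scale by k^3.
k^3 = 4 * 4 * 4
k^3 = 16 * 4
k^3 = 64
Volume scales by a factor of 64.
64 (dimensionless)


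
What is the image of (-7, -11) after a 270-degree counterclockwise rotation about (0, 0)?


Transformation: rotation about the origin
Original point: (-7, -11)
Rule for 270 deg counterclockwise: (x, y) -> (y, -x)
Apply: (-7, -11) -> (-11, 7)
(-11, 7)


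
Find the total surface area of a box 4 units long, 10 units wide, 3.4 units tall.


Shape: rectangular prism
l = 4 units, w = 10 units, h = 3.4 units
Formula: SA = 2(lw + lh + wh)
lw = 40, lh = 13.6, wh = 34
lw + lh + wh = 87.6
SA = 2 * 87.6
SA = 175.2
175.2 units^2


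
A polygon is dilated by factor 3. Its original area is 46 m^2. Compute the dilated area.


Linear scale factor k = 3
Original area = 46 m^2
Rule: under a linear scaling by k, areas scale by k^2.
k^2 = 3^2 = 9
New area = 46 * 9
New area = 414
414 m^2


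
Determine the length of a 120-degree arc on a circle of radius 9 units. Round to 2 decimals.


Shape: circular arc
Radius r = 9 units, Angle = 120 degrees
Formula: L = (angle/360) * 2 * pi * r
2 * pi * r = 18 * pi
L = (120/360) * 18 * pi
L = 6 * pi
L = 18.85
18.85 units


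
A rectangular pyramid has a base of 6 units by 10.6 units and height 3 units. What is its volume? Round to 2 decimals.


Shape: rectangular pyramid
Base: 6 units x 10.6 units, Height h = 3 units
Formula: V = (1/3) * base_area * h
base_area = 6 * 10.6 = 63.6
base_area * h = 63.6 * 3 = 190.8
V = 190.8 / 3
V = 63.6
63.6 units^3


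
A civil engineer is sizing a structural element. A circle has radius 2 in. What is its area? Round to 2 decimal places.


Shape: circle
Radius r = 2 in
Formula: A = pi * r^2
r^2 = 2^2 = 4
A = pi * 4
A = 12.57
12.57 in^2


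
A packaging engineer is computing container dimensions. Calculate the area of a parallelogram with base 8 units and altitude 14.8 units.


Shape: parallelogram
Base b = 8 units, Height h = 14.8 units
Formula: A = b * h
A = 8 * 14.8
A = 118.4
118.4 units^2


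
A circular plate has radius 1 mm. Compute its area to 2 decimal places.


Shape: circle
Radius r = 1 mm
Formula: A = pi * r^2
r^2 = 1^2 = 1
A = pi * 1
A = 3.14
3.14 mm^2


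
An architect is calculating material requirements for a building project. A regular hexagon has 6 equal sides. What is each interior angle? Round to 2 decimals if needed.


Shape: regular hexagon (6 sides)
Formula: interior angle = (n - 2) * 180 / n
(n - 2) = 4
(n - 2) * 180 = 720
angle = 720 / 6
angle = 120
120 degrees


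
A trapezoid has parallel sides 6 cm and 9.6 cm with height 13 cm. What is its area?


Shape: trapezoid
Parallel sides a = 6 cm, b = 9.6 cm; Height h = 13 cm
Formula: A = (a + b) * h / 2
a + b = 6 + 9.6 = 15.6
A = 15.6 * 13 / 2
A = 202.8 / 2
A = 101.4
101.4 cm^2


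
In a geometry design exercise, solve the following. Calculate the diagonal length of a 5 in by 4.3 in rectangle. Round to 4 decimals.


Shape: rectangle (diagonal via Pythagoras)
Sides: 5 in and 4.3 in
Formula: d = sqrt(l^2 + w^2)
l^2 = 25, w^2 = 18.49
l^2 + w^2 = 43.49
d = sqrt(43.49)
d = 6.5947
6.5947 in


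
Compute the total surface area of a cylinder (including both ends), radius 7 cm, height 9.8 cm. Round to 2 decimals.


Shape: closed cylinder
Radius r = 7 cm, Height h = 9.8 cm
Formula: SA = 2*pi*r^2 + 2*pi*r*h = 2*pi*r*(r + h)
r + h = 16.8
2 * r * (r + h) = 2 * 7 * 16.8 = 235.2
SA = 235.2 * pi
SA = 738.9
738.9 cm^2


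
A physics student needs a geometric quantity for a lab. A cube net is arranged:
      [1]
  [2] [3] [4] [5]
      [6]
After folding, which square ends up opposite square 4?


Net: cross layout. Take square 3 as the base (bottom).
Fold the four squares in the horizontal row up around 3: 2 -> left, 4 -> right, 5 wraps to the top.
Fold 1 and 6 up from 3: 1 -> back, 6 -> front.
Opposite pairs are therefore: (1, 6), (2, 4), (3, 5).
Face 4 is opposite face 2.
face 2


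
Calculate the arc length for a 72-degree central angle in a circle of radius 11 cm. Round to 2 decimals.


Shape: circular arc
Radius r = 11 cm, Angle = 72 degrees
Formula: L = (angle/360) * 2 * pi * r
2 * pi * r = 22 * pi
L = (72/360) * 22 * pi
L = 4.4 * pi
L = 13.82
13.82 cm


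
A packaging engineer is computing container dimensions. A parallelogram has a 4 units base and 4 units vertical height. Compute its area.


Shape: parallelogram
Base b = 4 units, Height h = 4 units
Formula: A = b * h
A = 4 * 4
A = 16
16 units^2


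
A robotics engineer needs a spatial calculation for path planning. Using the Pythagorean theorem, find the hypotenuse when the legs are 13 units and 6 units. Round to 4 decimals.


Shape: right triangle
Legs a = 13 units, b = 6 units
Formula: c = sqrt(a^2 + b^2)
a^2 = 169, b^2 = 36
a^2 + b^2 = 205
c = sqrt(205)
c = 14.3178
14.3178 units


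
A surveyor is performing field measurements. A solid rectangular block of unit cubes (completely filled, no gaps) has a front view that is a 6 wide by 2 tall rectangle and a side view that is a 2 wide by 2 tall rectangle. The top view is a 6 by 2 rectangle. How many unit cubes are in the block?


Orthographic views of a solid rectangular block:
Front view 6 x 2 -> length = 6, height = 2
Side view 2 x 2 -> width = 2, height = 2 (consistent)
Top view 6 x 2 -> confirms length = 6, width = 2
The block is 6 x 2 x 2.
Total unit cubes = 6 * 2 * 2 = 24
24 unit cubes


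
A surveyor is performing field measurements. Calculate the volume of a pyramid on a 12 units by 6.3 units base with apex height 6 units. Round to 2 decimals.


Shape: rectangular pyramid
Base: 12 units x 6.3 units, Height h = 6 units
Formula: V = (1/3) * base_area * h
base_area = 12 * 6.3 = 75.6
base_area * h = 75.6 * 6 = 453.6
V = 453.6 / 3
V = 151.2
151.2 units^3


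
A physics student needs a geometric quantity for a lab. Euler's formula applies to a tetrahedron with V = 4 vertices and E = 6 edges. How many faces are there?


Polyhedron: tetrahedron
Euler's formula for convex polyhedra: V - E + F = 2
Given: V = 4 vertices and E = 6 edges
Solve for F:
F = 2 + E - V = 2 + 6 - 4 = 4
4 faces


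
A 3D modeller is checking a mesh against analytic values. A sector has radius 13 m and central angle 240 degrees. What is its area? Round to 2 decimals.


Shape: circular sector
Radius r = 13 m, Angle = 240 degrees
Formula: A = (angle/360) * pi * r^2
r^2 = 169
Fraction of circle = 240/360
A = (240/360) * pi * 169
A = 112.666667 * pi
A = 353.95
353.95 m^2


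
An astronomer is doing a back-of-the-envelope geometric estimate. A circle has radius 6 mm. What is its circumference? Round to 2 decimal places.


Shape: circle
Radius r = 6 mm
Formula: C = 2 * pi * r
C = 2 * pi * 6
C = 12 * pi
C = 37.7
37.7 mm


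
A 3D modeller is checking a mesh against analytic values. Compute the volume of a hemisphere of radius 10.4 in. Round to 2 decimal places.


Shape: hemisphere (half of a sphere)
Radius r = 10.4 in
Formula: V = (1/2) * (4/3) * pi * r^3 = (2/3) * pi * r^3
r^3 = 1124.864
(2/3) * 1124.864 = 749.909333
V = 749.909333 * pi
V = 2355.91
2355.91 in^3


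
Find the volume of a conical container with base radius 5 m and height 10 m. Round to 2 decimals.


Shape: cone
Radius r = 5 m, Height h = 10 m
Formula: V = (1/3) * pi * r^2 * h
r^2 = 25
pi * r^2 * h = pi * 25 * 10 = 250 * pi
V = 250 * pi / 3
V = 261.8
261.8 m^3


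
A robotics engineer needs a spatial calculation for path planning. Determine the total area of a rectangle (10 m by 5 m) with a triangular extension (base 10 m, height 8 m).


Composite shape: rectangle + triangle
Rectangle area = 10 * 5 = 50
Triangle area = 0.5 * 10 * 8 = 40
Total = 50 + 40
Total = 90
90 m^2


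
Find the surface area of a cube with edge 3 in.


Shape: cube
Side s = 3 in
A cube has 6 square faces.
Formula: SA = 6 * s^2
s^2 = 9
SA = 6 * 9
SA = 54
54 in^2


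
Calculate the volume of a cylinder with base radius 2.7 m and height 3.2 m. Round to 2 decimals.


Shape: cylinder
Radius r = 2.7 m, Height h = 3.2 m
Formula: V = pi * r^2 * h
r^2 = 7.29
V = pi * 7.29 * 3.2
V = 23.328 * pi
V = 73.29
73.29 m^3


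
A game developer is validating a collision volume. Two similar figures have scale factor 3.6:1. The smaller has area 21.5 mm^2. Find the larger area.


Linear scale factor k = 3.6
Original area = 21.5 mm^2
Rule: under a linear scaling by k, areas scale by k^2.
k^2 = 3.6^2 = 12.96
New area = 21.5 * 12.96
New area = 278.64
278.64 mm^2
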